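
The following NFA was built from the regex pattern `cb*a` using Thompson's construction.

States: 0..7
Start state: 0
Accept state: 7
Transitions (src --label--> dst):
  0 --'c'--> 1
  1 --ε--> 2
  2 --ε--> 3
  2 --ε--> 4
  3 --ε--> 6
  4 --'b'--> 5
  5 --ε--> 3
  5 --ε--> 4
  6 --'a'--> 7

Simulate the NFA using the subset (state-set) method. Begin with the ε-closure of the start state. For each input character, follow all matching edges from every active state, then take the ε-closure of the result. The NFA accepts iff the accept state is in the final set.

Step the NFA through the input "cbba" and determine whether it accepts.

Answer: ACCEPT

Derivation:
start: ε-closure({0}) = {0}
'c' @ 1: {1,2,3,4,6}
'b' @ 2: {3,4,5,6}
'b' @ 3: {3,4,5,6}
'a' @ 4: {7}  ✓accept
final: {7}; accept 7 in set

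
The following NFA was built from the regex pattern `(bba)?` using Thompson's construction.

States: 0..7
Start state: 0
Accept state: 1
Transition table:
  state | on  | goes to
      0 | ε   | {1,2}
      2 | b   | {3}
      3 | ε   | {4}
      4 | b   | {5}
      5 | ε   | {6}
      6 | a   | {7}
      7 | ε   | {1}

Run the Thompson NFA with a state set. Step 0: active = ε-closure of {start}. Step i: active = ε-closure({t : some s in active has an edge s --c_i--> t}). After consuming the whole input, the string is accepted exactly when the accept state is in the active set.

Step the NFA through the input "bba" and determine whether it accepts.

Answer: ACCEPT

Derivation:
initial (ε-close {0}): {0,1,2}
'b' @ 1: {3,4}
'b' @ 2: {5,6}
'a' @ 3: {1,7}  [accepting]
after full input: {1,7}  (accept=1 in)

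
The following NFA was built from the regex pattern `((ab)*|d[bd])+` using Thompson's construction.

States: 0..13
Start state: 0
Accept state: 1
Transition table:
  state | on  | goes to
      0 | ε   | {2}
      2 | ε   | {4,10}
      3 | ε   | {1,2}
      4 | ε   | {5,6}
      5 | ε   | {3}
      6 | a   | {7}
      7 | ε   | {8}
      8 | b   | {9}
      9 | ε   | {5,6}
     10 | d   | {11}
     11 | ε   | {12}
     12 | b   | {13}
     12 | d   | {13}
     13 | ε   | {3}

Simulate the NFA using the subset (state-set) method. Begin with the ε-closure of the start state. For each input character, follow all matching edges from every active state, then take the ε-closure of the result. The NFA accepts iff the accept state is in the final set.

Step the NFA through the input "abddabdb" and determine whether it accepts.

start: ε-closure({0}) = {0,1,2,3,4,5,6,10}
'a' @ 1: {7,8}
'b' @ 2: {1,2,3,4,5,6,9,10}  ✓accept
'd' @ 3: {11,12}
'd' @ 4: {1,2,3,4,5,6,10,13}  ✓accept
'a' @ 5: {7,8}
'b' @ 6: {1,2,3,4,5,6,9,10}  ✓accept
'd' @ 7: {11,12}
'b' @ 8: {1,2,3,4,5,6,10,13}  ✓accept
after full input: {1,2,3,4,5,6,10,13}  (accept=1 in)

Answer: ACCEPT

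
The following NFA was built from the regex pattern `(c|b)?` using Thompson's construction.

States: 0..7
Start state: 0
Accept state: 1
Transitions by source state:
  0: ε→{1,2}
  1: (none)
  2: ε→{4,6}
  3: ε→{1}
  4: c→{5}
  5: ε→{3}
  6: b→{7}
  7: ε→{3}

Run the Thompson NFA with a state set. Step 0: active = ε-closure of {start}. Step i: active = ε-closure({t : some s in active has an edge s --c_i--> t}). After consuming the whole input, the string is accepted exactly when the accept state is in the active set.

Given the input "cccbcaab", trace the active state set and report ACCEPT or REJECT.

initial (ε-close {0}): {0,1,2,4,6}
'c' @ 1: {1,3,5}  (accept∈set)
'c' @ 2: {}  — no active states
rest 'cbcaab' ignored (set empty)
final: {}; accept 1 not in set

Answer: REJECT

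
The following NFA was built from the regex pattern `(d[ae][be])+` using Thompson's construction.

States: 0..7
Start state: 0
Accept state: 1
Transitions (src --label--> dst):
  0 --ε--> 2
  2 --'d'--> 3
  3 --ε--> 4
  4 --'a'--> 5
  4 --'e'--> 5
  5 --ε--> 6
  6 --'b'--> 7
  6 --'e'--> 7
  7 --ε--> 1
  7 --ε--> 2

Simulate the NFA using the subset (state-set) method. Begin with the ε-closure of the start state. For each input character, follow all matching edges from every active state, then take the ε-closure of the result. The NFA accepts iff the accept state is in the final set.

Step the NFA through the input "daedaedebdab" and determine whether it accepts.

Answer: ACCEPT

Derivation:
initial (ε-close {0}): {0,2}
'd' @ 1: {3,4}
'a' @ 2: {5,6}
'e' @ 3: {1,2,7}  ✓accept
'd' @ 4: {3,4}
'a' @ 5: {5,6}
'e' @ 6: {1,2,7}  ✓accept
'd' @ 7: {3,4}
'e' @ 8: {5,6}
'b' @ 9: {1,2,7}  ✓accept
'd' @ 10: {3,4}
'a' @ 11: {5,6}
'b' @ 12: {1,2,7}  ✓accept
final: {1,2,7}; accept 1 in set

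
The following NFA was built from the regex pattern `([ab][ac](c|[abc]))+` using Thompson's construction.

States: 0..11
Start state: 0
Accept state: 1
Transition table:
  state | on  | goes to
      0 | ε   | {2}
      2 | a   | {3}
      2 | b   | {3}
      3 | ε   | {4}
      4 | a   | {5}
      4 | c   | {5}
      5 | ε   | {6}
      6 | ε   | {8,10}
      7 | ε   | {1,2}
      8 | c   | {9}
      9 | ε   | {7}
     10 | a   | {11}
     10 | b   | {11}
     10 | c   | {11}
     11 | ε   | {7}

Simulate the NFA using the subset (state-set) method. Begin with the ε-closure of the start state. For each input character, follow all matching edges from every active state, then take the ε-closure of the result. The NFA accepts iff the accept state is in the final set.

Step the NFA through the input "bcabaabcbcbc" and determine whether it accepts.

start: ε-closure({0}) = {0,2}
'b' @ 1: {3,4}
'c' @ 2: {5,6,8,10}
'a' @ 3: {1,2,7,11}  (accept∈set)
'b' @ 4: {3,4}
'a' @ 5: {5,6,8,10}
'a' @ 6: {1,2,7,11}  (accept∈set)
'b' @ 7: {3,4}
'c' @ 8: {5,6,8,10}
'b' @ 9: {1,2,7,11}  (accept∈set)
'c' @ 10: {}  — state set empty
rest 'bc' ignored (set empty)
final: {}; accept 1 not in set

Answer: REJECT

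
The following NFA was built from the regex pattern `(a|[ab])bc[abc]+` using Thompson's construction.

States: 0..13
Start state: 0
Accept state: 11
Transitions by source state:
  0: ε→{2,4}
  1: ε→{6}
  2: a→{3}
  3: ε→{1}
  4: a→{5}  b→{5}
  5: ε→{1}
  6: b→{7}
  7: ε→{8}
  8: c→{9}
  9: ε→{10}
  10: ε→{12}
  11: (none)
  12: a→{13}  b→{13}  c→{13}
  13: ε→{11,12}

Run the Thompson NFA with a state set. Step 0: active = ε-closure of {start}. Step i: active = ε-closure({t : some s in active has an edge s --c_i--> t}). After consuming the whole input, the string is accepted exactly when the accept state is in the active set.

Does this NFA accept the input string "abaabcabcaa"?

S₀ = ε-closure({0}) = {0,2,4}
'a' @ 1: {1,3,5,6}
'b' @ 2: {7,8}
'a' @ 3: {}  — dead — no transitions
rest 'abcabcaa' ignored (set empty)
after full input: {}  (accept=11 not in)

Answer: REJECT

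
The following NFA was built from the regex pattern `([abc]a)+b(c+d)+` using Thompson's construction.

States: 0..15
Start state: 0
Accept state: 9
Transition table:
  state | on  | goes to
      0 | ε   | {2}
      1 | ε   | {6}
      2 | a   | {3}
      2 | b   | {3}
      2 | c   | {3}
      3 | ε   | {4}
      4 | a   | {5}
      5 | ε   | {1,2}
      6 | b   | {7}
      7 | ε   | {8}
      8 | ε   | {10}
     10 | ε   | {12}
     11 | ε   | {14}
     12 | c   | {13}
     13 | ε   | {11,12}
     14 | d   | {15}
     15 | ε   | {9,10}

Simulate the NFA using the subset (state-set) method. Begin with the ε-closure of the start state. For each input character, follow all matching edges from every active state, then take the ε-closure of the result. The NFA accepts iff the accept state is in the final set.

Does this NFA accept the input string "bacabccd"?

Answer: ACCEPT

Steps:
initial (ε-close {0}): {0,2}
'b' @ 1: {3,4}
'a' @ 2: {1,2,5,6}
'c' @ 3: {3,4}
'a' @ 4: {1,2,5,6}
'b' @ 5: {3,4,7,8,10,12}
'c' @ 6: {11,12,13,14}
'c' @ 7: {11,12,13,14}
'd' @ 8: {9,10,12,15}  [accepting]
after full input: {9,10,12,15}  (accept=9 in)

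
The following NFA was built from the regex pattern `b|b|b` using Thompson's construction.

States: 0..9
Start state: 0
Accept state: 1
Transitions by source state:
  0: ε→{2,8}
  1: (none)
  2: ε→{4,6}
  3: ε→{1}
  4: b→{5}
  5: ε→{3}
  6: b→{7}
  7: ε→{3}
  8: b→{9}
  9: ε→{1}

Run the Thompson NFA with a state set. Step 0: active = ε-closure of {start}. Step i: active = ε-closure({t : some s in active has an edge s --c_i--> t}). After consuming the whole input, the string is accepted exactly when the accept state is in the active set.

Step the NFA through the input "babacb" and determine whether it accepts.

Answer: REJECT

Trace:
start: ε-closure({0}) = {0,2,4,6,8}
'b' @ 1: {1,3,5,7,9}  [accepting]
'a' @ 2: {}  — state set empty
rest 'bacb' ignored (set empty)
after full input: {}  (accept=1 not in)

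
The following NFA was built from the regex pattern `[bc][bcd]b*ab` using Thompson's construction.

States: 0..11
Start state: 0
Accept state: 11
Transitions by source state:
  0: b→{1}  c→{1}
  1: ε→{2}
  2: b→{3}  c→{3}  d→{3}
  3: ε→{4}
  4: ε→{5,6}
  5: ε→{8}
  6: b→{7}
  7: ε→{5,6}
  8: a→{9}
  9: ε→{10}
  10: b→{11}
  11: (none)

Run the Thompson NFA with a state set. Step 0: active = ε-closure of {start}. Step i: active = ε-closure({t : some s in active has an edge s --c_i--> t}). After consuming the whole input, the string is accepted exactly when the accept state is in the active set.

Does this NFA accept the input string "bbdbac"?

Answer: REJECT

Derivation:
start: ε-closure({0}) = {0}
'b' @ 1: {1,2}
'b' @ 2: {3,4,5,6,8}
'd' @ 3: {}  — no active states
rest 'bac' ignored (set empty)
after full input: {}  (accept=11 not in)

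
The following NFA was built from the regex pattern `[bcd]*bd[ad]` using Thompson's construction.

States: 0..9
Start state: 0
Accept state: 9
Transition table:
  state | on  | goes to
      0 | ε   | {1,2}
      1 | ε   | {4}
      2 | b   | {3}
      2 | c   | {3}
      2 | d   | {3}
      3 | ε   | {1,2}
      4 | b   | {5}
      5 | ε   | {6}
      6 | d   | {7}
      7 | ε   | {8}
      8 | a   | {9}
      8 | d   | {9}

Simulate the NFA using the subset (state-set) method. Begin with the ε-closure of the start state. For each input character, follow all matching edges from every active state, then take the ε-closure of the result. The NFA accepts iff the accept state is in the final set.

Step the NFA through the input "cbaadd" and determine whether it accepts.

S₀ = ε-closure({0}) = {0,1,2,4}
'c' @ 1: {1,2,3,4}
'b' @ 2: {1,2,3,4,5,6}
'a' @ 3: {}  — no active states
rest 'add' ignored (set empty)
end set {} — state 9 not in

Answer: REJECT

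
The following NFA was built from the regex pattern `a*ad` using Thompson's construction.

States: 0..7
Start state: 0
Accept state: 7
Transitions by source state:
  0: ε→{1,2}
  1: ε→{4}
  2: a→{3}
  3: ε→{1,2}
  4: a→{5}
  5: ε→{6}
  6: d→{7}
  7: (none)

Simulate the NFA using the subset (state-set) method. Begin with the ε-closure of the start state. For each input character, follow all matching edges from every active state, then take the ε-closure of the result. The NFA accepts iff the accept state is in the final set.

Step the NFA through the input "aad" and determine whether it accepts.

Answer: ACCEPT

Trace:
start: ε-closure({0}) = {0,1,2,4}
'a' @ 1: {1,2,3,4,5,6}
'a' @ 2: {1,2,3,4,5,6}
'd' @ 3: {7}  ✓accept
final: {7}; accept 7 in set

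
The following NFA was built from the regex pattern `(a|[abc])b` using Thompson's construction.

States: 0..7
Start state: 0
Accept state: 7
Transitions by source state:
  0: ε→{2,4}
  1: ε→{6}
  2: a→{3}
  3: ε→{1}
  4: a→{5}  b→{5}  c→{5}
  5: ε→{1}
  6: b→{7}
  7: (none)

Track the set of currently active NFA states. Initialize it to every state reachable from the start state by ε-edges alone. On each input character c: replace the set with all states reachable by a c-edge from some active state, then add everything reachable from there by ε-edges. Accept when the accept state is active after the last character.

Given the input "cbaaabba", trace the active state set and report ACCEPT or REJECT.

initial (ε-close {0}): {0,2,4}
'c' @ 1: {1,5,6}
'b' @ 2: {7}  ✓accept
'a' @ 3: {}  — state set empty
rest 'aabba' ignored (set empty)
final: {}; accept 7 not in set

Answer: REJECT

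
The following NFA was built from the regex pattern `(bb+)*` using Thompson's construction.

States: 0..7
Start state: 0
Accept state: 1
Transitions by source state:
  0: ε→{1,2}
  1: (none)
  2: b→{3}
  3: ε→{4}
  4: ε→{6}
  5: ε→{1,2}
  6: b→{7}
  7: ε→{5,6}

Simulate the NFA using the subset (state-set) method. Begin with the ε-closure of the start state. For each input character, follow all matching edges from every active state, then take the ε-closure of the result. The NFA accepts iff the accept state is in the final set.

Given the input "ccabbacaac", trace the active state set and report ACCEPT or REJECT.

Answer: REJECT

Steps:
initial (ε-close {0}): {0,1,2}
'c' @ 1: {}  — state set empty
rest 'cabbacaac' ignored (set empty)
end set {} — state 1 not in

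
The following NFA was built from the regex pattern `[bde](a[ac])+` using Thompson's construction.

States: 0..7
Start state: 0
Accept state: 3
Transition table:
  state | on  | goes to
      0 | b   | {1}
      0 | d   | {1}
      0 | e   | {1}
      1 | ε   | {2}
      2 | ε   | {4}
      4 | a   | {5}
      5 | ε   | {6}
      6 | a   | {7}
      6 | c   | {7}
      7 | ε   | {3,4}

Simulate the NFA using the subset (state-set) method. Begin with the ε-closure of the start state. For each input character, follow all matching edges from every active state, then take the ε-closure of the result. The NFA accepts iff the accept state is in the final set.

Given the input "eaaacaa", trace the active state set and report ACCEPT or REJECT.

initial (ε-close {0}): {0}
'e' @ 1: {1,2,4}
'a' @ 2: {5,6}
'a' @ 3: {3,4,7}  ✓accept
'a' @ 4: {5,6}
'c' @ 5: {3,4,7}  ✓accept
'a' @ 6: {5,6}
'a' @ 7: {3,4,7}  ✓accept
final: {3,4,7}; accept 3 in set

Answer: ACCEPT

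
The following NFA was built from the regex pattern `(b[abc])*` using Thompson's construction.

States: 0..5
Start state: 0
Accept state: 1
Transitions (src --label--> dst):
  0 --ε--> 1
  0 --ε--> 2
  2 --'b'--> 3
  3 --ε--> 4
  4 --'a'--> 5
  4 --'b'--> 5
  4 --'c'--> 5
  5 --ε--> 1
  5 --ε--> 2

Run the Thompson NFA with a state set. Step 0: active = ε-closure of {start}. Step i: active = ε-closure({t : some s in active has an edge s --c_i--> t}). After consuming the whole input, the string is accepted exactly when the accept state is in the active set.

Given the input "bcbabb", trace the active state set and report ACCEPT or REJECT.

Answer: ACCEPT

Steps:
initial (ε-close {0}): {0,1,2}
'b' @ 1: {3,4}
'c' @ 2: {1,2,5}  ✓accept
'b' @ 3: {3,4}
'a' @ 4: {1,2,5}  ✓accept
'b' @ 5: {3,4}
'b' @ 6: {1,2,5}  ✓accept
end set {1,2,5} — state 1 in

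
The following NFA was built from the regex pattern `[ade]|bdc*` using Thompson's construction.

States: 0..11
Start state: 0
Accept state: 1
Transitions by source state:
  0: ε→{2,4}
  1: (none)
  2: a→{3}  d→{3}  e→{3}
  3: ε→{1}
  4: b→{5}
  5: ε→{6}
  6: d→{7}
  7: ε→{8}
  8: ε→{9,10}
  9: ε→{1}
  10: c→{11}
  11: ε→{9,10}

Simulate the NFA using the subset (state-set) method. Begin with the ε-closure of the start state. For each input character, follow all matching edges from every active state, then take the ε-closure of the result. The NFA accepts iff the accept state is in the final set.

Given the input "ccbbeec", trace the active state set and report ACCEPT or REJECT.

S₀ = ε-closure({0}) = {0,2,4}
'c' @ 1: {}  — no active states
rest 'cbbeec' ignored (set empty)
final: {}; accept 1 not in set

Answer: REJECT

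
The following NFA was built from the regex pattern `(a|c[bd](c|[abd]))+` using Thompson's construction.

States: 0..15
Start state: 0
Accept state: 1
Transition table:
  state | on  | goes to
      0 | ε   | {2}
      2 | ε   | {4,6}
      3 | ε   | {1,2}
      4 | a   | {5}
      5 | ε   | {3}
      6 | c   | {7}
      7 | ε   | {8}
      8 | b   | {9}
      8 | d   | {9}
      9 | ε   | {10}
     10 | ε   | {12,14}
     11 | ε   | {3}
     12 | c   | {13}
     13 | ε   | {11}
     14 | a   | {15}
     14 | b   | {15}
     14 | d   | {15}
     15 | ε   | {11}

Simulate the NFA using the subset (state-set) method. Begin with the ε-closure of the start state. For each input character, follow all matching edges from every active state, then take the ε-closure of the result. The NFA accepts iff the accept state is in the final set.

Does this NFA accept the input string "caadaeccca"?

S₀ = ε-closure({0}) = {0,2,4,6}
'c' @ 1: {7,8}
'a' @ 2: {}  — no active states
rest 'adaeccca' ignored (set empty)
final: {}; accept 1 not in set

Answer: REJECT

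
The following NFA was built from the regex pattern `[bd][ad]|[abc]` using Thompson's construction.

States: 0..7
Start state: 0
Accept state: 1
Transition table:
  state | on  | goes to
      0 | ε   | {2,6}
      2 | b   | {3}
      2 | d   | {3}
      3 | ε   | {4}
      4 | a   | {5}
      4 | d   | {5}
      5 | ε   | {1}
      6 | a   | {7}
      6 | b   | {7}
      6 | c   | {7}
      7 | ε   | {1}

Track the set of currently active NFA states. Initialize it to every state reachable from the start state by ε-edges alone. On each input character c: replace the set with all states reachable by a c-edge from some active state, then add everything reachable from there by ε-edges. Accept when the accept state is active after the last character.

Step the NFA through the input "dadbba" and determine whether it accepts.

initial (ε-close {0}): {0,2,6}
'd' @ 1: {3,4}
'a' @ 2: {1,5}  (accept∈set)
'd' @ 3: {}  — state set empty
rest 'bba' ignored (set empty)
end set {} — state 1 not in

Answer: REJECT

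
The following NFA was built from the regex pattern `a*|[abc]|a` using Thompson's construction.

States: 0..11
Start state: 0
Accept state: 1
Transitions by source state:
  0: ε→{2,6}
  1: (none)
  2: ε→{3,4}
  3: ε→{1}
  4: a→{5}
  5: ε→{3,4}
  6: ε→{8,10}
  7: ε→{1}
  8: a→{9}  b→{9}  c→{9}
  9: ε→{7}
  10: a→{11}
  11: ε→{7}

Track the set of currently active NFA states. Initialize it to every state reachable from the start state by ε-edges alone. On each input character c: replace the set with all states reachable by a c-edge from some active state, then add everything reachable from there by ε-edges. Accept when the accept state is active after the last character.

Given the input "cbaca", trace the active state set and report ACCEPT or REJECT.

start: ε-closure({0}) = {0,1,2,3,4,6,8,10}
'c' @ 1: {1,7,9}  ✓accept
'b' @ 2: {}  — no active states
rest 'aca' ignored (set empty)
final: {}; accept 1 not in set

Answer: REJECT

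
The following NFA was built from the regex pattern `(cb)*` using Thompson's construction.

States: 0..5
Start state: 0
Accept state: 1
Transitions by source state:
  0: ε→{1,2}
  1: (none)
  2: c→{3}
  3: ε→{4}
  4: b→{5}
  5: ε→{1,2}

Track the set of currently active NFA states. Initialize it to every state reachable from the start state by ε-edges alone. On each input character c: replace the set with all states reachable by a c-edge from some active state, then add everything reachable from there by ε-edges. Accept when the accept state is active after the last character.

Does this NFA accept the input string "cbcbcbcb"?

Answer: ACCEPT

Trace:
initial (ε-close {0}): {0,1,2}
'c' @ 1: {3,4}
'b' @ 2: {1,2,5}  ✓accept
'c' @ 3: {3,4}
'b' @ 4: {1,2,5}  ✓accept
'c' @ 5: {3,4}
'b' @ 6: {1,2,5}  ✓accept
'c' @ 7: {3,4}
'b' @ 8: {1,2,5}  ✓accept
end set {1,2,5} — state 1 in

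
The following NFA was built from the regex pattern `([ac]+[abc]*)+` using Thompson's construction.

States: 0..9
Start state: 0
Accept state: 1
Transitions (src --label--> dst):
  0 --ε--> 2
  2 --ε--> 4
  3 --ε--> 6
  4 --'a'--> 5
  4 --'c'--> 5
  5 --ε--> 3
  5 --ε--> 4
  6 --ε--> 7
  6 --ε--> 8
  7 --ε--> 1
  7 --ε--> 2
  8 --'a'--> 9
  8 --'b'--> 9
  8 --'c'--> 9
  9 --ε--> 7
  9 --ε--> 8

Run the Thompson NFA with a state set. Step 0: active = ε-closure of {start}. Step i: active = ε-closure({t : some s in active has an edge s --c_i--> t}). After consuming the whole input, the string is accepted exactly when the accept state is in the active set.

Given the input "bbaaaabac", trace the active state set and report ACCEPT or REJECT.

initial (ε-close {0}): {0,2,4}
'b' @ 1: {}  — state set empty
rest 'baaaabac' ignored (set empty)
end set {} — state 1 not in

Answer: REJECT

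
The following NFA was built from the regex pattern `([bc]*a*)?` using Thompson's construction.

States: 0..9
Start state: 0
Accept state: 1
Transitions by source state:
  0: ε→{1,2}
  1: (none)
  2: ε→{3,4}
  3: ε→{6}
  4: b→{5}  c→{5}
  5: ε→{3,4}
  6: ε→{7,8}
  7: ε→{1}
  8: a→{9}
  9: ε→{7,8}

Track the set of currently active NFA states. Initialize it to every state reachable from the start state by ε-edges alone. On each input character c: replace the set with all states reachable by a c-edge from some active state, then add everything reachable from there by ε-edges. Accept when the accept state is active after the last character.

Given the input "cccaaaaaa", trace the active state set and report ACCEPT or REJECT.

initial (ε-close {0}): {0,1,2,3,4,6,7,8}
'c' @ 1: {1,3,4,5,6,7,8}  (accept∈set)
'c' @ 2: {1,3,4,5,6,7,8}  (accept∈set)
'c' @ 3: {1,3,4,5,6,7,8}  (accept∈set)
'a' @ 4: {1,7,8,9}  (accept∈set)
'a' @ 5: {1,7,8,9}  (accept∈set)
'a' @ 6: {1,7,8,9}  (accept∈set)
'a' @ 7: {1,7,8,9}  (accept∈set)
'a' @ 8: {1,7,8,9}  (accept∈set)
'a' @ 9: {1,7,8,9}  (accept∈set)
after full input: {1,7,8,9}  (accept=1 in)

Answer: ACCEPT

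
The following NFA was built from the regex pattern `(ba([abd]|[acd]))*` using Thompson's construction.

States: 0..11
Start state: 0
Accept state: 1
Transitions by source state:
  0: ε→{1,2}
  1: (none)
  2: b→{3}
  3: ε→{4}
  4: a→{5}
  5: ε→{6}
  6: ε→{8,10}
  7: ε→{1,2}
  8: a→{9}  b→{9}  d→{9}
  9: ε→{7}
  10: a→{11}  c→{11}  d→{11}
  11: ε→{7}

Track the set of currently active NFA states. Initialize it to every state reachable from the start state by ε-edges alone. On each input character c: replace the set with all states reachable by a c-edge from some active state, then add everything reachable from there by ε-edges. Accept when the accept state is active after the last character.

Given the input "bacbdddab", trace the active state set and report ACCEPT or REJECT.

start: ε-closure({0}) = {0,1,2}
'b' @ 1: {3,4}
'a' @ 2: {5,6,8,10}
'c' @ 3: {1,2,7,11}  ✓accept
'b' @ 4: {3,4}
'd' @ 5: {}  — no active states
rest 'ddab' ignored (set empty)
after full input: {}  (accept=1 not in)

Answer: REJECT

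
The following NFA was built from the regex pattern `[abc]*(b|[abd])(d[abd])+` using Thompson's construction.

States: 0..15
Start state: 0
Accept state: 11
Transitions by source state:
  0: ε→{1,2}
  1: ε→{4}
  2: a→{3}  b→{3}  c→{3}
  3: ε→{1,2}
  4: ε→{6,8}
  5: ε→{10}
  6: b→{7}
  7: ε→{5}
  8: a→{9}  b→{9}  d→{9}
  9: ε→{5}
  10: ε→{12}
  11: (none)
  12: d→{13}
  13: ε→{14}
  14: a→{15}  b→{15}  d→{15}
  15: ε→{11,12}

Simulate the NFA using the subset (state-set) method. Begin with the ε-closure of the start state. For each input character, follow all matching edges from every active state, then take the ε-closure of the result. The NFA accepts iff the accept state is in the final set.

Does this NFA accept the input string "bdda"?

S₀ = ε-closure({0}) = {0,1,2,4,6,8}
'b' @ 1: {1,2,3,4,5,6,7,8,9,10,12}
'd' @ 2: {5,9,10,12,13,14}
'd' @ 3: {11,12,13,14,15}  (accept∈set)
'a' @ 4: {11,12,15}  (accept∈set)
final: {11,12,15}; accept 11 in set

Answer: ACCEPT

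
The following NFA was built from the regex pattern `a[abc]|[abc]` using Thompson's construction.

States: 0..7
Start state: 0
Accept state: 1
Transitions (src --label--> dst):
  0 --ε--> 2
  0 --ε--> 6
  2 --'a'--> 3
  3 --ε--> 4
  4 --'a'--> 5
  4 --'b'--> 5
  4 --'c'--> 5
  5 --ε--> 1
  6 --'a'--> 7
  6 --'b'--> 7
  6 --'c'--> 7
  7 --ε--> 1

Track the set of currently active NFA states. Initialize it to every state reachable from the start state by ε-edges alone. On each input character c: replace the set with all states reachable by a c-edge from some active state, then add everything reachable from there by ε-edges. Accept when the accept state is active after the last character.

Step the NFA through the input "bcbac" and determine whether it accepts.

Answer: REJECT

Steps:
initial (ε-close {0}): {0,2,6}
'b' @ 1: {1,7}  ✓accept
'c' @ 2: {}  — dead — no transitions
rest 'bac' ignored (set empty)
end set {} — state 1 not in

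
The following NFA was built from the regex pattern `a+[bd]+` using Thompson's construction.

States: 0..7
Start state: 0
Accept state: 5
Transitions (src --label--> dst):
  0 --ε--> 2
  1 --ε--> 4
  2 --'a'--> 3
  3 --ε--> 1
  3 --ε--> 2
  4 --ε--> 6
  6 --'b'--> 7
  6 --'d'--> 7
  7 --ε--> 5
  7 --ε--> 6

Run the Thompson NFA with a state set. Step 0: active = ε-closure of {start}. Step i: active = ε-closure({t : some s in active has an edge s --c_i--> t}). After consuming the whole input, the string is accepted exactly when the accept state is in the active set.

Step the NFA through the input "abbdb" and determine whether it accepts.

start: ε-closure({0}) = {0,2}
'a' @ 1: {1,2,3,4,6}
'b' @ 2: {5,6,7}  [accepting]
'b' @ 3: {5,6,7}  [accepting]
'd' @ 4: {5,6,7}  [accepting]
'b' @ 5: {5,6,7}  [accepting]
after full input: {5,6,7}  (accept=5 in)

Answer: ACCEPT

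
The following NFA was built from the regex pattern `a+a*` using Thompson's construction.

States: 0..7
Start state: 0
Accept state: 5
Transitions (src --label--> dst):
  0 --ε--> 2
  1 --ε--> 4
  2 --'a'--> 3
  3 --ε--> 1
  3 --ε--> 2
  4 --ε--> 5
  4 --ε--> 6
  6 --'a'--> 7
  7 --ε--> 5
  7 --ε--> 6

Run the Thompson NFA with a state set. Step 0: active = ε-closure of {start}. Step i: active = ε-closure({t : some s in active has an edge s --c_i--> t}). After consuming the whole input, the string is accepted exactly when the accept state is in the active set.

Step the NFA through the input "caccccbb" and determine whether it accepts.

Answer: REJECT

Derivation:
initial (ε-close {0}): {0,2}
'c' @ 1: {}  — no active states
rest 'accccbb' ignored (set empty)
after full input: {}  (accept=5 not in)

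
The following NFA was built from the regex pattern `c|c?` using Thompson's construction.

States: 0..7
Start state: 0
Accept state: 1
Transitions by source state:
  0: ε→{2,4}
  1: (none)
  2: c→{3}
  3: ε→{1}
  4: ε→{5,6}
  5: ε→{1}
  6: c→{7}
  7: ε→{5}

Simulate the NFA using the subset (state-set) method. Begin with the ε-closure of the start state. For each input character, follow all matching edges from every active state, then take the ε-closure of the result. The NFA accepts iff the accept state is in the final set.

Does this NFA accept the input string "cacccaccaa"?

start: ε-closure({0}) = {0,1,2,4,5,6}
'c' @ 1: {1,3,5,7}  (accept∈set)
'a' @ 2: {}  — no active states
rest 'cccaccaa' ignored (set empty)
after full input: {}  (accept=1 not in)

Answer: REJECT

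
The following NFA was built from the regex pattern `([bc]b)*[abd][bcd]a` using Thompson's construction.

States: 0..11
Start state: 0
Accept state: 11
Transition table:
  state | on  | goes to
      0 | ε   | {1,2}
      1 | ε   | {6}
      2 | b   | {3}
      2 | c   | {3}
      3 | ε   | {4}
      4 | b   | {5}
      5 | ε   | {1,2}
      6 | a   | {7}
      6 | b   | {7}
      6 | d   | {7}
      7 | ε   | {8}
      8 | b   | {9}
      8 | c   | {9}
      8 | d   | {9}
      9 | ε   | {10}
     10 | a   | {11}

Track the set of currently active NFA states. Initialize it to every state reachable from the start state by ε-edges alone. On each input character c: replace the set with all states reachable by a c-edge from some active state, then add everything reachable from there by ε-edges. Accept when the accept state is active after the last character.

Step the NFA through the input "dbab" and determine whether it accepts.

start: ε-closure({0}) = {0,1,2,6}
'd' @ 1: {7,8}
'b' @ 2: {9,10}
'a' @ 3: {11}  (accept∈set)
'b' @ 4: {}  — state set empty
after full input: {}  (accept=11 not in)

Answer: REJECT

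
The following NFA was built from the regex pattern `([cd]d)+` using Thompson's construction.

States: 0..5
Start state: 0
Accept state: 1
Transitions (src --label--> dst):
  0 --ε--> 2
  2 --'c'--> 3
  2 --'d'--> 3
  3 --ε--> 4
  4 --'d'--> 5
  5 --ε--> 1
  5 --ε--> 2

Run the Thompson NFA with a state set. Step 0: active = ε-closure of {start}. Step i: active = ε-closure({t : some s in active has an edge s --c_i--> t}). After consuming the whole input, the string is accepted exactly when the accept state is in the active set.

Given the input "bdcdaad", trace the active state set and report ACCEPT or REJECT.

Answer: REJECT

Trace:
start: ε-closure({0}) = {0,2}
'b' @ 1: {}  — dead — no transitions
rest 'dcdaad' ignored (set empty)
after full input: {}  (accept=1 not in)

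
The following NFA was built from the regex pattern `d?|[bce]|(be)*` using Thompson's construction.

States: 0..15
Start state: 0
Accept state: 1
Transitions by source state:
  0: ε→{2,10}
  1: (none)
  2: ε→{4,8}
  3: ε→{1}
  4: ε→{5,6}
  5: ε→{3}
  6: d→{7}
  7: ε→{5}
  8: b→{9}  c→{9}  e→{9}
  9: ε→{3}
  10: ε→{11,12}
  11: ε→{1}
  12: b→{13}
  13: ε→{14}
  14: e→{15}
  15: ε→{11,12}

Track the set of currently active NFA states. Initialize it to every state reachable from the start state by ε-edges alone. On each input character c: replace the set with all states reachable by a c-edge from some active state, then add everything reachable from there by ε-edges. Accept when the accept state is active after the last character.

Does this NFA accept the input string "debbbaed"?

S₀ = ε-closure({0}) = {0,1,2,3,4,5,6,8,10,11,12}
'd' @ 1: {1,3,5,7}  (accept∈set)
'e' @ 2: {}  — no active states
rest 'bbbaed' ignored (set empty)
final: {}; accept 1 not in set

Answer: REJECT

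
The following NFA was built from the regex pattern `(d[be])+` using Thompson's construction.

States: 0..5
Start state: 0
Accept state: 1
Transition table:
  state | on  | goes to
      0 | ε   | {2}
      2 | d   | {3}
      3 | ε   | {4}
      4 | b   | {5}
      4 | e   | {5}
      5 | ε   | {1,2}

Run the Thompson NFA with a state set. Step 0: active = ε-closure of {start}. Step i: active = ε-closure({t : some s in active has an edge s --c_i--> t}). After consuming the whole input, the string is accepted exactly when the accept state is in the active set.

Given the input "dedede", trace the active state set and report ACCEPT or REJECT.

initial (ε-close {0}): {0,2}
'd' @ 1: {3,4}
'e' @ 2: {1,2,5}  (accept∈set)
'd' @ 3: {3,4}
'e' @ 4: {1,2,5}  (accept∈set)
'd' @ 5: {3,4}
'e' @ 6: {1,2,5}  (accept∈set)
after full input: {1,2,5}  (accept=1 in)

Answer: ACCEPT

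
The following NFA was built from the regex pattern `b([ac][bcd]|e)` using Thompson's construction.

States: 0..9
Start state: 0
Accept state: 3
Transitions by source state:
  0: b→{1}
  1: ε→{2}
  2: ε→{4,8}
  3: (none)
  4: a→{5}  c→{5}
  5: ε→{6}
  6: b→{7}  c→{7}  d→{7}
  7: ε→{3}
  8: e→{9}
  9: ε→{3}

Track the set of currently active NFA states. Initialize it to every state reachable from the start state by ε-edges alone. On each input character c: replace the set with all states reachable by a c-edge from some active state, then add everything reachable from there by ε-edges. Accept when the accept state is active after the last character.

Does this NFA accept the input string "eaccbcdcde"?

start: ε-closure({0}) = {0}
'e' @ 1: {}  — no active states
rest 'accbcdcde' ignored (set empty)
after full input: {}  (accept=3 not in)

Answer: REJECT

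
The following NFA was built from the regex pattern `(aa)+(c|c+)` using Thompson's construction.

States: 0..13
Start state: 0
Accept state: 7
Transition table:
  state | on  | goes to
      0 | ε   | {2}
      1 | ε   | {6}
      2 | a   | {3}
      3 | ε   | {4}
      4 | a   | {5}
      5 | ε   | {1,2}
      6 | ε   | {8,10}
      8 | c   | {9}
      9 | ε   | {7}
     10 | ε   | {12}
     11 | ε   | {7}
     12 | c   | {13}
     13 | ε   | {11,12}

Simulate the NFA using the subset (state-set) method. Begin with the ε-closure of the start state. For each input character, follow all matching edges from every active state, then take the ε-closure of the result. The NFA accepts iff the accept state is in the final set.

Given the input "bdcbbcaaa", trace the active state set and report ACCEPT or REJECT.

initial (ε-close {0}): {0,2}
'b' @ 1: {}  — state set empty
rest 'dcbbcaaa' ignored (set empty)
after full input: {}  (accept=7 not in)

Answer: REJECT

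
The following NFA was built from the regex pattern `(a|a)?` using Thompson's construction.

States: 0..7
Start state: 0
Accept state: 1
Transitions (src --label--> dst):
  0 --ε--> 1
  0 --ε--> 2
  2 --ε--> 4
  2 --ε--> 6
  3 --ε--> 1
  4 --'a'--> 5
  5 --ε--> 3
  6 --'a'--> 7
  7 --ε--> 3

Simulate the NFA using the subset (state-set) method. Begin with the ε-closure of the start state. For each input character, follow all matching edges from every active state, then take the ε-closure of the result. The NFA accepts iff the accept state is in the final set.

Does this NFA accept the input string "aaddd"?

start: ε-closure({0}) = {0,1,2,4,6}
'a' @ 1: {1,3,5,7}  [accepting]
'a' @ 2: {}  — dead — no transitions
rest 'ddd' ignored (set empty)
after full input: {}  (accept=1 not in)

Answer: REJECT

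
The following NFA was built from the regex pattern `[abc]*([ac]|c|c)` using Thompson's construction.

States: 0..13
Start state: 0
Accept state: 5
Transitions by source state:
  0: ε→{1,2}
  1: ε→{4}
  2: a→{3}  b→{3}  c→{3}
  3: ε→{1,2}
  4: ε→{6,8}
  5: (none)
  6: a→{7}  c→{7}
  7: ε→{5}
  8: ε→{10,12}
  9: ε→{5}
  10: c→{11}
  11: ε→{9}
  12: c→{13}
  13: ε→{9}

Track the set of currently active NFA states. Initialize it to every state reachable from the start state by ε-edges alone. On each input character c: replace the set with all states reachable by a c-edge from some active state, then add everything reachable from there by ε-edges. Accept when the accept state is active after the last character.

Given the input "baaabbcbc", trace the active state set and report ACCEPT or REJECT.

Answer: ACCEPT

Derivation:
initial (ε-close {0}): {0,1,2,4,6,8,10,12}
'b' @ 1: {1,2,3,4,6,8,10,12}
'a' @ 2: {1,2,3,4,5,6,7,8,10,12}  ✓accept
'a' @ 3: {1,2,3,4,5,6,7,8,10,12}  ✓accept
'a' @ 4: {1,2,3,4,5,6,7,8,10,12}  ✓accept
'b' @ 5: {1,2,3,4,6,8,10,12}
'b' @ 6: {1,2,3,4,6,8,10,12}
'c' @ 7: {1,2,3,4,5,6,7,8,9,10,11,12,13}  ✓accept
'b' @ 8: {1,2,3,4,6,8,10,12}
'c' @ 9: {1,2,3,4,5,6,7,8,9,10,11,12,13}  ✓accept
after full input: {1,2,3,4,5,6,7,8,9,10,11,12,13}  (accept=5 in)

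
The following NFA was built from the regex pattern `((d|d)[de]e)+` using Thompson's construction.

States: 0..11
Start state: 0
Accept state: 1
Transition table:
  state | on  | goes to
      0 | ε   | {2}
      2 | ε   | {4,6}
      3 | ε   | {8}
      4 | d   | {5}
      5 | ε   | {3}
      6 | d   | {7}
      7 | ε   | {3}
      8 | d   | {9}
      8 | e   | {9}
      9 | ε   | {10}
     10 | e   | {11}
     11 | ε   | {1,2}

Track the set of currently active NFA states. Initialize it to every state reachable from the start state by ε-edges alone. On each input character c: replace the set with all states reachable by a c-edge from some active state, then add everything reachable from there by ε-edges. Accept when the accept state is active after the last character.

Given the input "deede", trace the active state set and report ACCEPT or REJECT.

initial (ε-close {0}): {0,2,4,6}
'd' @ 1: {3,5,7,8}
'e' @ 2: {9,10}
'e' @ 3: {1,2,4,6,11}  (accept∈set)
'd' @ 4: {3,5,7,8}
'e' @ 5: {9,10}
final: {9,10}; accept 1 not in set

Answer: REJECT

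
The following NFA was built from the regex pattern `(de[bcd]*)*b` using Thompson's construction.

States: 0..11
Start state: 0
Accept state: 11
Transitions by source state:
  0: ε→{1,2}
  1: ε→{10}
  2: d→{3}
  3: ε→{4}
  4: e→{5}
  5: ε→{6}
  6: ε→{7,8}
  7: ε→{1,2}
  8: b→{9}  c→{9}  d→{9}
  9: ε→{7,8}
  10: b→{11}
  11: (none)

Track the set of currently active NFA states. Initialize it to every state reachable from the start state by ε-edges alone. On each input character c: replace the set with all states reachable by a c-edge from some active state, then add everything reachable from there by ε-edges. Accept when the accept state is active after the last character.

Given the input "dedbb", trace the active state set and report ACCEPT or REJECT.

start: ε-closure({0}) = {0,1,2,10}
'd' @ 1: {3,4}
'e' @ 2: {1,2,5,6,7,8,10}
'd' @ 3: {1,2,3,4,7,8,9,10}
'b' @ 4: {1,2,7,8,9,10,11}  [accepting]
'b' @ 5: {1,2,7,8,9,10,11}  [accepting]
end set {1,2,7,8,9,10,11} — state 11 in

Answer: ACCEPT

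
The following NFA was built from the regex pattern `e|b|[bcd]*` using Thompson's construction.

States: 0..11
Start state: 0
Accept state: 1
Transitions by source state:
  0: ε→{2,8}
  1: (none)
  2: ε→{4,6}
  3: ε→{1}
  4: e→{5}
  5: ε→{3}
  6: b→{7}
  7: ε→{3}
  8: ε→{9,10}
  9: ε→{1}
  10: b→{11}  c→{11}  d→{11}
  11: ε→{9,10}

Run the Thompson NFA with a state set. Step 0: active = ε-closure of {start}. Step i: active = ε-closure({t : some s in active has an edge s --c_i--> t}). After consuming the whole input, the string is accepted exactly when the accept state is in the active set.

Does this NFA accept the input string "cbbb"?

initial (ε-close {0}): {0,1,2,4,6,8,9,10}
'c' @ 1: {1,9,10,11}  (accept∈set)
'b' @ 2: {1,9,10,11}  (accept∈set)
'b' @ 3: {1,9,10,11}  (accept∈set)
'b' @ 4: {1,9,10,11}  (accept∈set)
after full input: {1,9,10,11}  (accept=1 in)

Answer: ACCEPT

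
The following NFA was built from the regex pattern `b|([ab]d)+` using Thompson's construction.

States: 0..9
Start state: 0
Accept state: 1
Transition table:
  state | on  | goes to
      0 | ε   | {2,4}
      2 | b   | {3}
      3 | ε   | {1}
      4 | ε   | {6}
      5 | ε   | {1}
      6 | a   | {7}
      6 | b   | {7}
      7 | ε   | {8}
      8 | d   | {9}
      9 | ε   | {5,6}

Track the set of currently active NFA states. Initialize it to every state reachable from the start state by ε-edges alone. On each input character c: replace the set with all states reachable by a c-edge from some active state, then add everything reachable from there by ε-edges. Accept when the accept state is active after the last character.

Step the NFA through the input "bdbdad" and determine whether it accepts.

Answer: ACCEPT

Trace:
initial (ε-close {0}): {0,2,4,6}
'b' @ 1: {1,3,7,8}  ✓accept
'd' @ 2: {1,5,6,9}  ✓accept
'b' @ 3: {7,8}
'd' @ 4: {1,5,6,9}  ✓accept
'a' @ 5: {7,8}
'd' @ 6: {1,5,6,9}  ✓accept
end set {1,5,6,9} — state 1 in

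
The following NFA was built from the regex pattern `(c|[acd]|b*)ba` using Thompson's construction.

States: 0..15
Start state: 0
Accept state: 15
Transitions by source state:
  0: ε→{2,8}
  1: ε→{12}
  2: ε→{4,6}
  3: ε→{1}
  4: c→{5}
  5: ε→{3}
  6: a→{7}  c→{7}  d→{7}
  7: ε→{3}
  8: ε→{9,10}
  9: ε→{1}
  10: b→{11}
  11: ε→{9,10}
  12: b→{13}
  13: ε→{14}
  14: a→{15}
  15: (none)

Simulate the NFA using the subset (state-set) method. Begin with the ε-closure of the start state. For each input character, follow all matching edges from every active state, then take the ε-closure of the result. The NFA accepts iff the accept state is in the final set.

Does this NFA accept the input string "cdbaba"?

Answer: REJECT

Trace:
S₀ = ε-closure({0}) = {0,1,2,4,6,8,9,10,12}
'c' @ 1: {1,3,5,7,12}
'd' @ 2: {}  — state set empty
rest 'baba' ignored (set empty)
after full input: {}  (accept=15 not in)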